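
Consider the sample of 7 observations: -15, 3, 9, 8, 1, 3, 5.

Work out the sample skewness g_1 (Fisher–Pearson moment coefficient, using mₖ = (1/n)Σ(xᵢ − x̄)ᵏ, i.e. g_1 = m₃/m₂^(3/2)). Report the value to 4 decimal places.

-1.5092

x̄ = (-15 + 3 + 9 + 8 + 1 + 3 + 5) / 7 = 2.0000
deviations (xᵢ − x̄): -17.0000, 1.0000, 7.0000, 6.0000, -1.0000, 1.0000, 3.0000
Σ(xᵢ − x̄)² = 386.0000 ⇒ m₂ = 386.0000/7 = 55.14286
Σ(xᵢ − x̄)³ = -4326.0000 ⇒ m₃ = -4326.0000/7 = -618.00000
m₂^(3/2) = 55.14286^(1.5) = 409.48113
g_1 = m₃ / m₂^(3/2) = -618.00000 / 409.48113 ≈ -1.5092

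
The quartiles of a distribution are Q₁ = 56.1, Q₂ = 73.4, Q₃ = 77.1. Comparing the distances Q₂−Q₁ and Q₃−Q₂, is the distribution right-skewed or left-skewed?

left-skewed

Q₂ − Q₁ = 17.3;  Q₃ − Q₂ = 3.7
Q₂ − Q₁ > Q₃ − Q₂ ⇒ the lower half is more spread out ⇒ left-skewed.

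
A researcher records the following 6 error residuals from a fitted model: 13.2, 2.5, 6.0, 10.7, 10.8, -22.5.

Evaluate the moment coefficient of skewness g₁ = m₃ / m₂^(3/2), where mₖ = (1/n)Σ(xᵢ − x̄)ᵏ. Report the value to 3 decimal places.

x̄ = (13.2 + 2.5 + 6.0 + 10.7 + 10.8 - 22.5) / 6 = 3.4500
deviations (xᵢ − x̄): 9.7500, -0.9500, 2.5500, 7.2500, 7.3500, -25.9500
Σ(xᵢ − x̄)² = 882.4550 ⇒ m₂ = 882.4550/6 = 147.07583
Σ(xᵢ − x̄)³ = -15754.0680 ⇒ m₃ = -15754.0680/6 = -2625.67800
m₂^(3/2) = 147.07583^(1.5) = 1783.65960
g₁ = m₃ / m₂^(3/2) = -2625.67800 / 1783.65960 ≈ -1.472

-1.472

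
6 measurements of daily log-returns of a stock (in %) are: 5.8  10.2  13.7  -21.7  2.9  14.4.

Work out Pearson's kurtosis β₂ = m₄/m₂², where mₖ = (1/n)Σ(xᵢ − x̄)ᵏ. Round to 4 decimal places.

x̄ = 4.2167
Σ(xᵢ − x̄)² = 905.3483 ⇒ m₂ = 150.89139
Σ(xᵢ − x̄)⁴ = 471278.1919 ⇒ m₄ = 78546.36532
m₂² = 22768.21124
β₂ = m₄/m₂² = 78546.36532 / 22768.21124 ≈ 3.4498

3.4498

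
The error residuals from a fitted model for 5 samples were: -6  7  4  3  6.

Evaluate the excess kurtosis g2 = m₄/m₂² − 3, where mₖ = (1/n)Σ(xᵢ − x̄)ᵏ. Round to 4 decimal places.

-0.1879

x̄ = 2.8000
Σ(xᵢ − x̄)² = 106.8000 ⇒ m₂ = 21.36000
Σ(xᵢ − x̄)⁴ = 6415.0560 ⇒ m₄ = 1283.01120
m₂² = 456.24960
g2 = m₄/m₂² − 3 = 2.81208 − 3 ≈ -0.1879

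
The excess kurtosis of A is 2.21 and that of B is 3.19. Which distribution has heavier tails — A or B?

B

Higher excess kurtosis ⇒ heavier tails relative to the normal distribution.
2.21 vs 3.19: the larger is 3.19, so B has heavier tails.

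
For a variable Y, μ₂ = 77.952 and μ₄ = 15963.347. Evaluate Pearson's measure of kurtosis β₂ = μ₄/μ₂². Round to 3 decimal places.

2.627

μ₂² = 77.952² = 6076.51430
μ₄/μ₂² = 15963.347 / 6076.51430 = 2.62706
β₂ ≈ 2.627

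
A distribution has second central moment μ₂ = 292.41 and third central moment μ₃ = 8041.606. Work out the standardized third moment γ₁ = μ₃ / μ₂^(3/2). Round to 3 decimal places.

σ = √μ₂ = √292.41 = 17.10000
σ³ = μ₂^(3/2) = 5000.21100
γ₁ = μ₃/σ³ = 8041.606 / 5000.21100 ≈ 1.608

1.608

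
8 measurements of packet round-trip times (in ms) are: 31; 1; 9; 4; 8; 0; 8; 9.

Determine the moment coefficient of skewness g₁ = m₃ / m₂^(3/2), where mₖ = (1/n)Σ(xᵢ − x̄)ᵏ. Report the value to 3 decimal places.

1.647

x̄ = (31 + 1 + 9 + 4 + 8 + 0 + 8 + 9) / 8 = 8.7500
deviations (xᵢ − x̄): 22.2500, -7.7500, 0.2500, -4.7500, -0.7500, -8.7500, -0.7500, 0.2500
Σ(xᵢ − x̄)² = 655.5000 ⇒ m₂ = 655.5000/8 = 81.93750
Σ(xᵢ − x̄)³ = 9771.7500 ⇒ m₃ = 9771.7500/8 = 1221.46875
m₂^(3/2) = 81.93750^(1.5) = 741.69280
g₁ = m₃ / m₂^(3/2) = 1221.46875 / 741.69280 ≈ 1.647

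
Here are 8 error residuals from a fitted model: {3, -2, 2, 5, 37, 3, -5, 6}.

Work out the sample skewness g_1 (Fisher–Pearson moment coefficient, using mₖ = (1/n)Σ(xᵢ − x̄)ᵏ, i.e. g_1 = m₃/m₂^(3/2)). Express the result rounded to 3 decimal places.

1.909

x̄ = (3 - 2 + 2 + 5 + 37 + 3 - 5 + 6) / 8 = 6.1250
deviations (xᵢ − x̄): -3.1250, -8.1250, -4.1250, -1.1250, 30.8750, -3.1250, -11.1250, -0.1250
Σ(xᵢ − x̄)² = 1180.8750 ⇒ m₂ = 1180.8750/8 = 147.60938
Σ(xᵢ − x̄)³ = 27386.1563 ⇒ m₃ = 27386.1563/8 = 3423.26953
m₂^(3/2) = 147.60938^(1.5) = 1793.37418
g_1 = m₃ / m₂^(3/2) = 3423.26953 / 1793.37418 ≈ 1.909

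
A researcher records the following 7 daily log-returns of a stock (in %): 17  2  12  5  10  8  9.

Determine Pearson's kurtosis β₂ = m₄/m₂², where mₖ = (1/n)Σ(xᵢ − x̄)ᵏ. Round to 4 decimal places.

2.4414

x̄ = 9.0000
Σ(xᵢ − x̄)² = 140.0000 ⇒ m₂ = 20.00000
Σ(xᵢ − x̄)⁴ = 6836.0000 ⇒ m₄ = 976.57143
m₂² = 400.00000
β₂ = m₄/m₂² = 976.57143 / 400.00000 ≈ 2.4414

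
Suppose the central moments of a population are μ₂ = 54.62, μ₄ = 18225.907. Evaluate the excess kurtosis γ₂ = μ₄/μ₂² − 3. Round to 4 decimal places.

3.1092

μ₂² = 54.62² = 2983.34440
μ₄/μ₂² = 18225.907 / 2983.34440 = 6.10922
γ₂ = 6.10922 − 3 ≈ 3.1092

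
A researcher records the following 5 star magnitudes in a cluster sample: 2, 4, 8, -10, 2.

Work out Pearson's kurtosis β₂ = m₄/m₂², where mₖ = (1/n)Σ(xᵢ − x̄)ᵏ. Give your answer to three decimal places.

x̄ = 1.2000
Σ(xᵢ − x̄)² = 180.8000 ⇒ m₂ = 36.16000
Σ(xᵢ − x̄)⁴ = 17935.6160 ⇒ m₄ = 3587.12320
m₂² = 1307.54560
β₂ = m₄/m₂² = 3587.12320 / 1307.54560 ≈ 2.743

2.743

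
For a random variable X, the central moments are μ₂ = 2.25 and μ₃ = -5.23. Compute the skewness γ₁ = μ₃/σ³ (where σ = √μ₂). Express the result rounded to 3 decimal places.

-1.550

σ = √μ₂ = √2.25 = 1.50000
σ³ = μ₂^(3/2) = 3.37500
γ₁ = μ₃/σ³ = -5.23 / 3.37500 ≈ -1.550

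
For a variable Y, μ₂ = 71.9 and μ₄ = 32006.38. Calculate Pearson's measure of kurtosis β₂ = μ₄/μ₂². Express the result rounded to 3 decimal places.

6.191

μ₂² = 71.9² = 5169.61000
μ₄/μ₂² = 32006.38 / 5169.61000 = 6.19126
β₂ ≈ 6.191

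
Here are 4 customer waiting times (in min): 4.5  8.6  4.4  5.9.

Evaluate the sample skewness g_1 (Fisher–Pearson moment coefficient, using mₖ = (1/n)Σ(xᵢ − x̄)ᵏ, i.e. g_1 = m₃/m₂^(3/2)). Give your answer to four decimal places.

0.7851

x̄ = (4.5 + 8.6 + 4.4 + 5.9) / 4 = 5.8500
deviations (xᵢ − x̄): -1.3500, 2.7500, -1.4500, 0.0500
Σ(xᵢ − x̄)² = 11.4900 ⇒ m₂ = 11.4900/4 = 2.87250
Σ(xᵢ − x̄)³ = 15.2880 ⇒ m₃ = 15.2880/4 = 3.82200
m₂^(3/2) = 2.87250^(1.5) = 4.86844
g_1 = m₃ / m₂^(3/2) = 3.82200 / 4.86844 ≈ 0.7851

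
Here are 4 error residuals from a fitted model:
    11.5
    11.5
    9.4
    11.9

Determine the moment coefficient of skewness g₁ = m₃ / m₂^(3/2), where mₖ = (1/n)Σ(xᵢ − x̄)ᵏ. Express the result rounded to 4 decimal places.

-1.0559

x̄ = (11.5 + 11.5 + 9.4 + 11.9) / 4 = 11.0750
deviations (xᵢ − x̄): 0.4250, 0.4250, -1.6750, 0.8250
Σ(xᵢ − x̄)² = 3.8475 ⇒ m₂ = 3.8475/4 = 0.96187
Σ(xᵢ − x̄)³ = -3.9844 ⇒ m₃ = -3.9844/4 = -0.99609
m₂^(3/2) = 0.96187^(1.5) = 0.94336
g₁ = m₃ / m₂^(3/2) = -0.99609 / 0.94336 ≈ -1.0559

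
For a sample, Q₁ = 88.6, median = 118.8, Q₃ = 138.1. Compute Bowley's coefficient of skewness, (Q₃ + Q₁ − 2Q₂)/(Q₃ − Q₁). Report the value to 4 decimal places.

-0.2202

numerator: Q₃ + Q₁ − 2Q₂ = 138.1 + 88.6 − 2×118.8 = -10.9000
denominator: Q₃ − Q₁ = 138.1 − 88.6 = 49.5000
Bowley skewness = -10.9000 / 49.5000 ≈ -0.2202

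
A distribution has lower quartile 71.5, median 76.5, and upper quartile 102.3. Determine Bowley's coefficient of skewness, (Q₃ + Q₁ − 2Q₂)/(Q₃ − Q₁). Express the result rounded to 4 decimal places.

0.6753

numerator: Q₃ + Q₁ − 2Q₂ = 102.3 + 71.5 − 2×76.5 = 20.8000
denominator: Q₃ − Q₁ = 102.3 − 71.5 = 30.8000
Bowley skewness = 20.8000 / 30.8000 ≈ 0.6753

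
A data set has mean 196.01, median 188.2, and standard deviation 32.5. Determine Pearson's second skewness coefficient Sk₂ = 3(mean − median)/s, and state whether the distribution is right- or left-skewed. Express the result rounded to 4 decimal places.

Sk₂ = 3(196.01 − 188.2) / 32.5 = 3 × 7.8100 / 32.5
    = 23.4300 / 32.5 ≈ 0.7209
Sk₂ > 0 ⇒ mean > median ⇒ right-skewed (positive skew).

0.7209, right-skewed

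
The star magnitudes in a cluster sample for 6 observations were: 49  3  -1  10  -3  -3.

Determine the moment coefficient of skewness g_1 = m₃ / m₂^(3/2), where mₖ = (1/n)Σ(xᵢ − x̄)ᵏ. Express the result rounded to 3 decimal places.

x̄ = (49 + 3 - 1 + 10 - 3 - 3) / 6 = 9.1667
deviations (xᵢ − x̄): 39.8333, -6.1667, -10.1667, 0.8333, -12.1667, -12.1667
Σ(xᵢ − x̄)² = 2024.8333 ⇒ m₂ = 2024.8333/6 = 337.47222
Σ(xᵢ − x̄)³ = 58316.5556 ⇒ m₃ = 58316.5556/6 = 9719.42593
m₂^(3/2) = 337.47222^(1.5) = 6199.50546
g_1 = m₃ / m₂^(3/2) = 9719.42593 / 6199.50546 ≈ 1.568

1.568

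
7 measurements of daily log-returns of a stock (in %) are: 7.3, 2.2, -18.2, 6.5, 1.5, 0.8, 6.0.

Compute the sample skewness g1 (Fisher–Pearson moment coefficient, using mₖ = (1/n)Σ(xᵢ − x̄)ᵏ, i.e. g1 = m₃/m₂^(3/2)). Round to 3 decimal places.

-1.676

x̄ = (7.3 + 2.2 - 18.2 + 6.5 + 1.5 + 0.8 + 6.0) / 7 = 0.8714
deviations (xᵢ − x̄): 6.4286, 1.3286, -19.0714, 5.6286, 0.6286, -0.0714, 5.1286
Σ(xᵢ − x̄)² = 465.1943 ⇒ m₂ = 465.1943/7 = 66.45633
Σ(xᵢ − x̄)³ = -6355.1740 ⇒ m₃ = -6355.1740/7 = -907.88201
m₂^(3/2) = 66.45633^(1.5) = 541.75696
g1 = m₃ / m₂^(3/2) = -907.88201 / 541.75696 ≈ -1.676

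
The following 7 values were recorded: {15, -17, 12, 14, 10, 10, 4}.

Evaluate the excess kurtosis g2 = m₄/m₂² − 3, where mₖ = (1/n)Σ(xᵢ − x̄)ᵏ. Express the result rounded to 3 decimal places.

1.233

x̄ = 6.8571
Σ(xᵢ − x̄)² = 740.8571 ⇒ m₂ = 105.83673
Σ(xᵢ − x̄)⁴ = 331907.7259 ⇒ m₄ = 47415.38942
m₂² = 11201.41441
g2 = m₄/m₂² − 3 = 4.23298 − 3 ≈ 1.233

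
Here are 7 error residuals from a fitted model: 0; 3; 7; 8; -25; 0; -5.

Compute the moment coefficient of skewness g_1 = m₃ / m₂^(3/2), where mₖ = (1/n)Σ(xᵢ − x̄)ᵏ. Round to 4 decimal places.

x̄ = (0 + 3 + 7 + 8 - 25 + 0 - 5) / 7 = -1.7143
deviations (xᵢ − x̄): 1.7143, 4.7143, 8.7143, 9.7143, -23.2857, 1.7143, -3.2857
Σ(xᵢ − x̄)² = 751.4286 ⇒ m₂ = 751.4286/7 = 107.34694
Σ(xᵢ − x̄)³ = -10968.2449 ⇒ m₃ = -10968.2449/7 = -1566.89213
m₂^(3/2) = 107.34694^(1.5) = 1112.20411
g_1 = m₃ / m₂^(3/2) = -1566.89213 / 1112.20411 ≈ -1.4088

-1.4088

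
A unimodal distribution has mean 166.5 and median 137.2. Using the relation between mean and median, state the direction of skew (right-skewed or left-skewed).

mean − median = 166.5 − 137.2 = 29.3
mean > median ⇒ the longer tail is on the right ⇒ right-skewed (positively skewed).

right-skewed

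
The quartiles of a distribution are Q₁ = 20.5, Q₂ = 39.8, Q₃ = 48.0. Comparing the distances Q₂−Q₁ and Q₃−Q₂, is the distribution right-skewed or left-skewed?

left-skewed

Q₂ − Q₁ = 19.3;  Q₃ − Q₂ = 8.2
Q₂ − Q₁ > Q₃ − Q₂ ⇒ the lower half is more spread out ⇒ left-skewed.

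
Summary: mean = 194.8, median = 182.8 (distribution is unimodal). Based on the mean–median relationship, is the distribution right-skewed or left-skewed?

mean − median = 194.8 − 182.8 = 12.0
mean > median ⇒ the longer tail is on the right ⇒ right-skewed (positively skewed).

right-skewed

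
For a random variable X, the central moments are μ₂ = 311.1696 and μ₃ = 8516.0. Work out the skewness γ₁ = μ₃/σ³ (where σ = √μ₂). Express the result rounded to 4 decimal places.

1.5515

σ = √μ₂ = √311.1696 = 17.64000
σ³ = μ₂^(3/2) = 5489.03174
γ₁ = μ₃/σ³ = 8516.0 / 5489.03174 ≈ 1.5515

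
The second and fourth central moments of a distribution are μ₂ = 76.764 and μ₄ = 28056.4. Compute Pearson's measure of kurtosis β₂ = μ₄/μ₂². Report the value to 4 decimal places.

μ₂² = 76.764² = 5892.71170
μ₄/μ₂² = 28056.4 / 5892.71170 = 4.76120
β₂ ≈ 4.7612

4.7612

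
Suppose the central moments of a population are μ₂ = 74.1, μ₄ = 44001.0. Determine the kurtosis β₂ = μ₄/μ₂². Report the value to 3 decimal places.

8.014

μ₂² = 74.1² = 5490.81000
μ₄/μ₂² = 44001.0 / 5490.81000 = 8.01357
β₂ ≈ 8.014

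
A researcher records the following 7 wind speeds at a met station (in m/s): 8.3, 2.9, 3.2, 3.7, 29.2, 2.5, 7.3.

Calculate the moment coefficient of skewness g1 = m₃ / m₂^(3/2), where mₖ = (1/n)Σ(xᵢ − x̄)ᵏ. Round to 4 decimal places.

1.8127

x̄ = (8.3 + 2.9 + 3.2 + 3.7 + 29.2 + 2.5 + 7.3) / 7 = 8.1571
deviations (xᵢ − x̄): 0.1429, -5.2571, -4.9571, -4.4571, 21.0429, -5.6571, -0.8571
Σ(xᵢ − x̄)² = 547.6371 ⇒ m₂ = 547.6371/7 = 78.23388
Σ(xᵢ − x̄)³ = 8780.4880 ⇒ m₃ = 8780.4880/7 = 1254.35543
m₂^(3/2) = 78.23388^(1.5) = 691.97799
g1 = m₃ / m₂^(3/2) = 1254.35543 / 691.97799 ≈ 1.8127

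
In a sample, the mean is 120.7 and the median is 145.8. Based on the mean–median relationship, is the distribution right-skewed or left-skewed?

mean − median = 120.7 − 145.8 = -25.1
mean < median ⇒ the longer tail is on the left ⇒ left-skewed (negatively skewed).

left-skewed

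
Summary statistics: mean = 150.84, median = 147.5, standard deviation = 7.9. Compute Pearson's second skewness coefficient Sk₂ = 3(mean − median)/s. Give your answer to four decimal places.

Sk₂ = 3(150.84 − 147.5) / 7.9 = 3 × 3.3400 / 7.9
    = 10.0200 / 7.9 ≈ 1.2684

1.2684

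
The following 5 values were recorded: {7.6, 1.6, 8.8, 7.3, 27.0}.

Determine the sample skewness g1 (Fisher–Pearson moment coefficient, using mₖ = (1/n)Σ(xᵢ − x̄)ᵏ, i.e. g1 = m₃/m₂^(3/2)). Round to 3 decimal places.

x̄ = (7.6 + 1.6 + 8.8 + 7.3 + 27.0) / 5 = 10.4600
deviations (xᵢ − x̄): -2.8600, -8.8600, -1.6600, -3.1600, 16.5400
Σ(xᵢ − x̄)² = 372.9920 ⇒ m₂ = 372.9920/5 = 74.59840
Σ(xᵢ − x̄)³ = 3769.8454 ⇒ m₃ = 3769.8454/5 = 753.96907
m₂^(3/2) = 74.59840^(1.5) = 644.30911
g1 = m₃ / m₂^(3/2) = 753.96907 / 644.30911 ≈ 1.170

1.170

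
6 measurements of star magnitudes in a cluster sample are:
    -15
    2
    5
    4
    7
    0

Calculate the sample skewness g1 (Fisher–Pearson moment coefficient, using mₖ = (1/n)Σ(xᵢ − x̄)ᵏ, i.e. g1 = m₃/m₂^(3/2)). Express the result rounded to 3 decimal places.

-1.434

x̄ = (-15 + 2 + 5 + 4 + 7 + 0) / 6 = 0.5000
deviations (xᵢ − x̄): -15.5000, 1.5000, 4.5000, 3.5000, 6.5000, -0.5000
Σ(xᵢ − x̄)² = 317.5000 ⇒ m₂ = 317.5000/6 = 52.91667
Σ(xᵢ − x̄)³ = -3312.0000 ⇒ m₃ = -3312.0000/6 = -552.00000
m₂^(3/2) = 52.91667^(1.5) = 384.93617
g1 = m₃ / m₂^(3/2) = -552.00000 / 384.93617 ≈ -1.434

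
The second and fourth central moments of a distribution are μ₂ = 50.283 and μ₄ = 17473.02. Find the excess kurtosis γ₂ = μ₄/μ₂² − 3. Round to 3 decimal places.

μ₂² = 50.283² = 2528.38009
μ₄/μ₂² = 17473.02 / 2528.38009 = 6.91076
γ₂ = 6.91076 − 3 ≈ 3.911

3.911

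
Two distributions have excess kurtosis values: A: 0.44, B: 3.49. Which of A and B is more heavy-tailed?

Higher excess kurtosis ⇒ heavier tails relative to the normal distribution.
0.44 vs 3.49: the larger is 3.49, so B has heavier tails.

B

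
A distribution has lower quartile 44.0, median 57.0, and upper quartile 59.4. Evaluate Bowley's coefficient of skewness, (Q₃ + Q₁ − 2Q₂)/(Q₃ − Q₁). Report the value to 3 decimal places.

numerator: Q₃ + Q₁ − 2Q₂ = 59.4 + 44.0 − 2×57.0 = -10.6000
denominator: Q₃ − Q₁ = 59.4 − 44.0 = 15.4000
Bowley skewness = -10.6000 / 15.4000 ≈ -0.688

-0.688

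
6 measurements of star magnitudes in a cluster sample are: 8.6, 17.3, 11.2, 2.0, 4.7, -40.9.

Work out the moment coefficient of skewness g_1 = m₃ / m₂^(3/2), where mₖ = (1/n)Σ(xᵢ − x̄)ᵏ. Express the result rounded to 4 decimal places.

x̄ = (8.6 + 17.3 + 11.2 + 2.0 + 4.7 - 40.9) / 6 = 0.4833
deviations (xᵢ − x̄): 8.1167, 16.8167, 10.7167, 1.5167, 4.2167, -41.3833
Σ(xᵢ − x̄)² = 2196.1883 ⇒ m₂ = 2196.1883/6 = 366.03139
Σ(xᵢ − x̄)³ = -64272.5556 ⇒ m₃ = -64272.5556/6 = -10712.09259
m₂^(3/2) = 366.03139^(1.5) = 7002.89306
g_1 = m₃ / m₂^(3/2) = -10712.09259 / 7002.89306 ≈ -1.5297

-1.5297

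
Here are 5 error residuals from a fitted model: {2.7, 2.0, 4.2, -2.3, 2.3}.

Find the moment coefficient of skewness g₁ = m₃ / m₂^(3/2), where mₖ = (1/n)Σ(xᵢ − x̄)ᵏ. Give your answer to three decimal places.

x̄ = (2.7 + 2.0 + 4.2 - 2.3 + 2.3) / 5 = 1.7800
deviations (xᵢ − x̄): 0.9200, 0.2200, 2.4200, -4.0800, 0.5200
Σ(xᵢ − x̄)² = 23.6680 ⇒ m₂ = 23.6680/5 = 4.73360
Σ(xᵢ − x̄)³ = -52.8149 ⇒ m₃ = -52.8149/5 = -10.56298
m₂^(3/2) = 4.73360^(1.5) = 10.29882
g₁ = m₃ / m₂^(3/2) = -10.56298 / 10.29882 ≈ -1.026

-1.026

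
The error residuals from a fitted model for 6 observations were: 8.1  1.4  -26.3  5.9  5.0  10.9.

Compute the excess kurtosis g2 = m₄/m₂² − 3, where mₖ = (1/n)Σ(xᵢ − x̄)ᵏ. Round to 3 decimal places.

x̄ = 0.8333
Σ(xᵢ − x̄)² = 933.7133 ⇒ m₂ = 155.61889
Σ(xᵢ − x̄)⁴ = 556034.7881 ⇒ m₄ = 92672.46469
m₂² = 24217.23858
g2 = m₄/m₂² − 3 = 3.82671 − 3 ≈ 0.827

0.827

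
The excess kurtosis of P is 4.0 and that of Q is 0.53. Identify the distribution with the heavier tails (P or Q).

P

Higher excess kurtosis ⇒ heavier tails relative to the normal distribution.
4.0 vs 0.53: the larger is 4.0, so P has heavier tails.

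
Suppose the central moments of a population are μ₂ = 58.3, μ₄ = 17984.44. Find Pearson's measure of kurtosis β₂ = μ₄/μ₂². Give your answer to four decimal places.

5.2913

μ₂² = 58.3² = 3398.89000
μ₄/μ₂² = 17984.44 / 3398.89000 = 5.29127
β₂ ≈ 5.2913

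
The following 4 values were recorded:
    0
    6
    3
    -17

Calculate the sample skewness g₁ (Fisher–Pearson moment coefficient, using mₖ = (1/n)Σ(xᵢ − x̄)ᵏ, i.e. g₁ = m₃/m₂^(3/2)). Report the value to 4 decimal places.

-0.9628

x̄ = (0 + 6 + 3 - 17) / 4 = -2.0000
deviations (xᵢ − x̄): 2.0000, 8.0000, 5.0000, -15.0000
Σ(xᵢ − x̄)² = 318.0000 ⇒ m₂ = 318.0000/4 = 79.50000
Σ(xᵢ − x̄)³ = -2730.0000 ⇒ m₃ = -2730.0000/4 = -682.50000
m₂^(3/2) = 79.50000^(1.5) = 708.84404
g₁ = m₃ / m₂^(3/2) = -682.50000 / 708.84404 ≈ -0.9628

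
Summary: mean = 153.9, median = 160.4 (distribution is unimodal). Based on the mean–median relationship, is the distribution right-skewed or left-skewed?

mean − median = 153.9 − 160.4 = -6.5
mean < median ⇒ the longer tail is on the left ⇒ left-skewed (negatively skewed).

left-skewed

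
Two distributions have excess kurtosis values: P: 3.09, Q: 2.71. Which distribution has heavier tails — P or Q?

Higher excess kurtosis ⇒ heavier tails relative to the normal distribution.
3.09 vs 2.71: the larger is 3.09, so P has heavier tails.

P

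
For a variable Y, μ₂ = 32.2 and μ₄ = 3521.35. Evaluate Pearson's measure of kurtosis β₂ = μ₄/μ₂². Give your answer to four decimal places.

μ₂² = 32.2² = 1036.84000
μ₄/μ₂² = 3521.35 / 1036.84000 = 3.39623
β₂ ≈ 3.3962

3.3962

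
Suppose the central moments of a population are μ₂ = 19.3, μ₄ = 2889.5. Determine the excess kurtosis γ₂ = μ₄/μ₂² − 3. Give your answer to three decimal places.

4.757

μ₂² = 19.3² = 372.49000
μ₄/μ₂² = 2889.5 / 372.49000 = 7.75726
γ₂ = 7.75726 − 3 ≈ 4.757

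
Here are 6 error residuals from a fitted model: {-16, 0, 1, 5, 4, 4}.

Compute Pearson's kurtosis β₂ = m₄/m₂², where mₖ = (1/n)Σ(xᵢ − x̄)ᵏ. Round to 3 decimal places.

3.774

x̄ = -0.3333
Σ(xᵢ − x̄)² = 313.3333 ⇒ m₂ = 52.22222
Σ(xᵢ − x̄)⁴ = 61760.4444 ⇒ m₄ = 10293.40741
m₂² = 2727.16049
β₂ = m₄/m₂² = 10293.40741 / 2727.16049 ≈ 3.774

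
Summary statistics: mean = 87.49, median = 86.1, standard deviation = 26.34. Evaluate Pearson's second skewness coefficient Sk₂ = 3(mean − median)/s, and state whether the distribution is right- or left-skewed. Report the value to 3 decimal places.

Sk₂ = 3(87.49 − 86.1) / 26.34 = 3 × 1.3900 / 26.34
    = 4.1700 / 26.34 ≈ 0.158
Sk₂ > 0 ⇒ mean > median ⇒ right-skewed (positive skew).

0.158, right-skewed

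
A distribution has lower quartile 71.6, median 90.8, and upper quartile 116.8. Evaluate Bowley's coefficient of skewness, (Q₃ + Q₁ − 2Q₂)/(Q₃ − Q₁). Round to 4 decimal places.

0.1504

numerator: Q₃ + Q₁ − 2Q₂ = 116.8 + 71.6 − 2×90.8 = 6.8000
denominator: Q₃ − Q₁ = 116.8 − 71.6 = 45.2000
Bowley skewness = 6.8000 / 45.2000 ≈ 0.1504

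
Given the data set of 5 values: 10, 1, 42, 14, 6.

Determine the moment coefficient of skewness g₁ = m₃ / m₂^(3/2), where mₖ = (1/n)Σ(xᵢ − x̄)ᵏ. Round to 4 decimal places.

1.1697

x̄ = (10 + 1 + 42 + 14 + 6) / 5 = 14.6000
deviations (xᵢ − x̄): -4.6000, -13.6000, 27.4000, -0.6000, -8.6000
Σ(xᵢ − x̄)² = 1031.2000 ⇒ m₂ = 1031.2000/5 = 206.24000
Σ(xᵢ − x̄)³ = 17321.7600 ⇒ m₃ = 17321.7600/5 = 3464.35200
m₂^(3/2) = 206.24000^(1.5) = 2961.82470
g₁ = m₃ / m₂^(3/2) = 3464.35200 / 2961.82470 ≈ 1.1697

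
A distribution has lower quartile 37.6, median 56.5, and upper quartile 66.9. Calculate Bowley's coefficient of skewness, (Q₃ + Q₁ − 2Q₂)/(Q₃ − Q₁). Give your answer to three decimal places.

-0.290

numerator: Q₃ + Q₁ − 2Q₂ = 66.9 + 37.6 − 2×56.5 = -8.5000
denominator: Q₃ − Q₁ = 66.9 − 37.6 = 29.3000
Bowley skewness = -8.5000 / 29.3000 ≈ -0.290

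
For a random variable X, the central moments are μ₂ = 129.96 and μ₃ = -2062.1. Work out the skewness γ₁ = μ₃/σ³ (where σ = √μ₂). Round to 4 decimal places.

σ = √μ₂ = √129.96 = 11.40000
σ³ = μ₂^(3/2) = 1481.54400
γ₁ = μ₃/σ³ = -2062.1 / 1481.54400 ≈ -1.3919

-1.3919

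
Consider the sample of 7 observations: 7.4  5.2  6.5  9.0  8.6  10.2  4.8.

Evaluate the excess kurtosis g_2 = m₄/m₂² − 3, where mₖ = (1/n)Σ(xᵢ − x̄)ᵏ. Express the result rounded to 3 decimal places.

x̄ = 7.3857
Σ(xᵢ − x̄)² = 24.2486 ⇒ m₂ = 3.46408
Σ(xᵢ − x̄)⁴ = 139.8345 ⇒ m₄ = 19.97636
m₂² = 11.99986
g_2 = m₄/m₂² − 3 = 1.66472 − 3 ≈ -1.335

-1.335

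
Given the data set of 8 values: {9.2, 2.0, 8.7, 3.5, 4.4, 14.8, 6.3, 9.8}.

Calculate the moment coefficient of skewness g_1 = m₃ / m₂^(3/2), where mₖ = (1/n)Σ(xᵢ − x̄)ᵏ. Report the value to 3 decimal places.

x̄ = (9.2 + 2.0 + 8.7 + 3.5 + 4.4 + 14.8 + 6.3 + 9.8) / 8 = 7.3375
deviations (xᵢ − x̄): 1.8625, -5.3375, 1.3625, -3.8375, -2.9375, 7.4625, -1.0375, 2.4625
Σ(xᵢ − x̄)² = 119.9988 ⇒ m₂ = 119.9988/8 = 14.99984
Σ(xᵢ − x̄)³ = 204.4647 ⇒ m₃ = 204.4647/8 = 25.55809
m₂^(3/2) = 14.99984^(1.5) = 58.09384
g_1 = m₃ / m₂^(3/2) = 25.55809 / 58.09384 ≈ 0.440

0.440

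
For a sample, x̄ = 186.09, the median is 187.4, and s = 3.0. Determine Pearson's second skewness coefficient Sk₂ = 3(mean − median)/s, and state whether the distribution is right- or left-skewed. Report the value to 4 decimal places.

-1.3100, left-skewed

Sk₂ = 3(186.09 − 187.4) / 3.0 = 3 × -1.3100 / 3.0
    = -3.9300 / 3.0 ≈ -1.3100
Sk₂ < 0 ⇒ mean < median ⇒ left-skewed (negative skew).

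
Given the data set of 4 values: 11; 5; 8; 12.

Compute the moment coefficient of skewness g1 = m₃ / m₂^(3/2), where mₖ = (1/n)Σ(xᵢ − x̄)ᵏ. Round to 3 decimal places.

x̄ = (11 + 5 + 8 + 12) / 4 = 9.0000
deviations (xᵢ − x̄): 2.0000, -4.0000, -1.0000, 3.0000
Σ(xᵢ − x̄)² = 30.0000 ⇒ m₂ = 30.0000/4 = 7.50000
Σ(xᵢ − x̄)³ = -30.0000 ⇒ m₃ = -30.0000/4 = -7.50000
m₂^(3/2) = 7.50000^(1.5) = 20.53960
g1 = m₃ / m₂^(3/2) = -7.50000 / 20.53960 ≈ -0.365

-0.365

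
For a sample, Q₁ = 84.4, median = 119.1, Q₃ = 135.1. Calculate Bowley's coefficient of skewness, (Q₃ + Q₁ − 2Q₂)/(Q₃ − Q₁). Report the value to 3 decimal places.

-0.369

numerator: Q₃ + Q₁ − 2Q₂ = 135.1 + 84.4 − 2×119.1 = -18.7000
denominator: Q₃ − Q₁ = 135.1 − 84.4 = 50.7000
Bowley skewness = -18.7000 / 50.7000 ≈ -0.369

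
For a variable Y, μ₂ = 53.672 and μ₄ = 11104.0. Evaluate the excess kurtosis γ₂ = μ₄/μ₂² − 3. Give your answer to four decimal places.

0.8546

μ₂² = 53.672² = 2880.68358
μ₄/μ₂² = 11104.0 / 2880.68358 = 3.85464
γ₂ = 3.85464 − 3 ≈ 0.8546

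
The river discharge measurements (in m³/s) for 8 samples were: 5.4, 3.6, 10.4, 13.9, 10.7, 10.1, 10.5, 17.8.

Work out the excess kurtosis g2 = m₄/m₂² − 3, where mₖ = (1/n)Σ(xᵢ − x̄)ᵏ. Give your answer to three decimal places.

x̄ = 10.3000
Σ(xᵢ − x̄)² = 138.3600 ⇒ m₂ = 17.29500
Σ(xᵢ − x̄)⁴ = 5923.6452 ⇒ m₄ = 740.45565
m₂² = 299.11703
g2 = m₄/m₂² − 3 = 2.47547 − 3 ≈ -0.525

-0.525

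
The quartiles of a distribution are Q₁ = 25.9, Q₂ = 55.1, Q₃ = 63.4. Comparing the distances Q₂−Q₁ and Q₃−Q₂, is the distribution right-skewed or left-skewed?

Q₂ − Q₁ = 29.2;  Q₃ − Q₂ = 8.3
Q₂ − Q₁ > Q₃ − Q₂ ⇒ the lower half is more spread out ⇒ left-skewed.

left-skewed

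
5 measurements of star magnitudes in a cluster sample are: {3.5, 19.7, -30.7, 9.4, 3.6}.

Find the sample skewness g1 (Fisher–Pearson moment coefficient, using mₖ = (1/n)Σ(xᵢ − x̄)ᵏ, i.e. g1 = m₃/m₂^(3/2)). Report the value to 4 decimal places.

x̄ = (3.5 + 19.7 - 30.7 + 9.4 + 3.6) / 5 = 1.1000
deviations (xᵢ − x̄): 2.4000, 18.6000, -31.8000, 8.3000, 2.5000
Σ(xᵢ − x̄)² = 1438.1000 ⇒ m₂ = 1438.1000/5 = 287.62000
Σ(xᵢ − x̄)³ = -25121.3400 ⇒ m₃ = -25121.3400/5 = -5024.26800
m₂^(3/2) = 287.62000^(1.5) = 4877.85204
g1 = m₃ / m₂^(3/2) = -5024.26800 / 4877.85204 ≈ -1.0300

-1.0300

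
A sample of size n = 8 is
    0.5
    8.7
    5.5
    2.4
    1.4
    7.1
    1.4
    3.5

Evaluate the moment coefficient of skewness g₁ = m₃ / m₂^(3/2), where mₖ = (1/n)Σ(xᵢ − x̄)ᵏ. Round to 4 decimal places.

0.5172

x̄ = (0.5 + 8.7 + 5.5 + 2.4 + 1.4 + 7.1 + 1.4 + 3.5) / 8 = 3.8125
deviations (xᵢ − x̄): -3.3125, 4.8875, 1.6875, -1.4125, -2.4125, 3.2875, -2.4125, -0.3125
Σ(xᵢ − x̄)² = 62.2487 ⇒ m₂ = 62.2487/8 = 7.78109
Σ(xᵢ − x̄)³ = 89.8087 ⇒ m₃ = 89.8087/8 = 11.22608
m₂^(3/2) = 7.78109^(1.5) = 21.70506
g₁ = m₃ / m₂^(3/2) = 11.22608 / 21.70506 ≈ 0.5172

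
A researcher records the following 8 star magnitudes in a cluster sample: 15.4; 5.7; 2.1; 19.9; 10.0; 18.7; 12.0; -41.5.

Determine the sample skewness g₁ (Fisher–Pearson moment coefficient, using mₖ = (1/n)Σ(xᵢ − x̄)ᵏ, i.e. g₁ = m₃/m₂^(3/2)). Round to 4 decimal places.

x̄ = (15.4 + 5.7 + 2.1 + 19.9 + 10.0 + 18.7 + 12.0 - 41.5) / 8 = 5.2875
deviations (xᵢ − x̄): 10.1125, 0.4125, -3.1875, 14.6125, 4.7125, 13.4125, 6.7125, -46.7875
Σ(xᵢ − x̄)² = 2762.3488 ⇒ m₂ = 2762.3488/8 = 345.29359
Σ(xᵢ − x̄)³ = -95479.2209 ⇒ m₃ = -95479.2209/8 = -11934.90261
m₂^(3/2) = 345.29359^(1.5) = 6416.27222
g₁ = m₃ / m₂^(3/2) = -11934.90261 / 6416.27222 ≈ -1.8601

-1.8601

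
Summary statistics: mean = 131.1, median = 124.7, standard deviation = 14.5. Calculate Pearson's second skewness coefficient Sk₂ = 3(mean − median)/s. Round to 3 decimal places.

Sk₂ = 3(131.1 − 124.7) / 14.5 = 3 × 6.4000 / 14.5
    = 19.2000 / 14.5 ≈ 1.324

1.324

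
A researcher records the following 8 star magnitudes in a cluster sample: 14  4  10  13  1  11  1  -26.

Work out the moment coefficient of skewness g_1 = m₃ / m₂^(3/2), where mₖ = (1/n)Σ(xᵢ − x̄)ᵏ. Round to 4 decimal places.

-1.6003

x̄ = (14 + 4 + 10 + 13 + 1 + 11 + 1 - 26) / 8 = 3.5000
deviations (xᵢ − x̄): 10.5000, 0.5000, 6.5000, 9.5000, -2.5000, 7.5000, -2.5000, -29.5000
Σ(xᵢ − x̄)² = 1182.0000 ⇒ m₂ = 1182.0000/8 = 147.75000
Σ(xᵢ − x̄)³ = -22992.0000 ⇒ m₃ = -22992.0000/8 = -2874.00000
m₂^(3/2) = 147.75000^(1.5) = 1795.93756
g_1 = m₃ / m₂^(3/2) = -2874.00000 / 1795.93756 ≈ -1.6003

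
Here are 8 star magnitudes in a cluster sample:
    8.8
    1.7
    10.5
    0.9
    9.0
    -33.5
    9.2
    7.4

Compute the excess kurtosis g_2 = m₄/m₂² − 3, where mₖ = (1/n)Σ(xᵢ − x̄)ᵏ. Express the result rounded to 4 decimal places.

x̄ = 1.7500
Σ(xᵢ − x̄)² = 1509.5400 ⇒ m₂ = 188.69250
Σ(xᵢ − x̄)⁴ = 1559156.6333 ⇒ m₄ = 194894.57916
m₂² = 35604.85956
g_2 = m₄/m₂² − 3 = 5.47382 − 3 ≈ 2.4738

2.4738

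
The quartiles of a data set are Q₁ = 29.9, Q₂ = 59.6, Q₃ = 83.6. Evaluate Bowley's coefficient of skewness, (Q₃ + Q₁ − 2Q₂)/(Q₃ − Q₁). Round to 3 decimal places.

numerator: Q₃ + Q₁ − 2Q₂ = 83.6 + 29.9 − 2×59.6 = -5.7000
denominator: Q₃ − Q₁ = 83.6 − 29.9 = 53.7000
Bowley skewness = -5.7000 / 53.7000 ≈ -0.106

-0.106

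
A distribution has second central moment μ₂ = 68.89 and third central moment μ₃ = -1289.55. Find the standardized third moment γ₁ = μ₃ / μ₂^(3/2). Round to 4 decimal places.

σ = √μ₂ = √68.89 = 8.30000
σ³ = μ₂^(3/2) = 571.78700
γ₁ = μ₃/σ³ = -1289.55 / 571.78700 ≈ -2.2553

-2.2553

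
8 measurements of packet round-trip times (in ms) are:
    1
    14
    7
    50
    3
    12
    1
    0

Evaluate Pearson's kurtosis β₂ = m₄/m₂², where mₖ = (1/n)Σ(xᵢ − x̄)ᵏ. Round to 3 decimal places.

x̄ = 11.0000
Σ(xᵢ − x̄)² = 1932.0000 ⇒ m₂ = 241.50000
Σ(xᵢ − x̄)⁴ = 2352516.0000 ⇒ m₄ = 294064.50000
m₂² = 58322.25000
β₂ = m₄/m₂² = 294064.50000 / 58322.25000 ≈ 5.042

5.042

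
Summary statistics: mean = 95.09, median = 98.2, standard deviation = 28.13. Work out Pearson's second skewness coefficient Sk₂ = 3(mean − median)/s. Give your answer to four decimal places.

-0.3317

Sk₂ = 3(95.09 − 98.2) / 28.13 = 3 × -3.1100 / 28.13
    = -9.3300 / 28.13 ≈ -0.3317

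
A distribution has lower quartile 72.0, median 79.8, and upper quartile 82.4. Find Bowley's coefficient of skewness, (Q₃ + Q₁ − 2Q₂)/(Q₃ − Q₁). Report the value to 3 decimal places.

-0.500

numerator: Q₃ + Q₁ − 2Q₂ = 82.4 + 72.0 − 2×79.8 = -5.2000
denominator: Q₃ − Q₁ = 82.4 − 72.0 = 10.4000
Bowley skewness = -5.2000 / 10.4000 ≈ -0.500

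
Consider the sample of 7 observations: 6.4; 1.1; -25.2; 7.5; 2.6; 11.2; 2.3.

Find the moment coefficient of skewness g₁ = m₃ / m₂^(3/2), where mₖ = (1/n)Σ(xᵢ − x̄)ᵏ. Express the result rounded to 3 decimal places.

x̄ = (6.4 + 1.1 - 25.2 + 7.5 + 2.6 + 11.2 + 2.3) / 7 = 0.8429
deviations (xᵢ − x̄): 5.5571, 0.2571, -26.0429, 6.6571, 1.7571, 10.3571, 1.4571
Σ(xᵢ − x̄)² = 865.9771 ⇒ m₂ = 865.9771/7 = 123.71102
Σ(xᵢ − x̄)³ = -16076.8635 ⇒ m₃ = -16076.8635/7 = -2296.69478
m₂^(3/2) = 123.71102^(1.5) = 1375.98146
g₁ = m₃ / m₂^(3/2) = -2296.69478 / 1375.98146 ≈ -1.669

-1.669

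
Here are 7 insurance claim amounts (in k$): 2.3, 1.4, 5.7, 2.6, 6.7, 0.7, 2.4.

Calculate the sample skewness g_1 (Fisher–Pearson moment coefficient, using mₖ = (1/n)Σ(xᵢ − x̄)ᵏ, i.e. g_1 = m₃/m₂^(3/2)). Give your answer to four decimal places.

x̄ = (2.3 + 1.4 + 5.7 + 2.6 + 6.7 + 0.7 + 2.4) / 7 = 3.1143
deviations (xᵢ − x̄): -0.8143, -1.7143, 2.5857, -0.5143, 3.5857, -2.4143, -0.7143
Σ(xᵢ − x̄)² = 29.7486 ⇒ m₂ = 29.7486/7 = 4.24980
Σ(xᵢ − x̄)³ = 43.2400 ⇒ m₃ = 43.2400/7 = 6.17715
m₂^(3/2) = 4.24980^(1.5) = 8.76097
g_1 = m₃ / m₂^(3/2) = 6.17715 / 8.76097 ≈ 0.7051

0.7051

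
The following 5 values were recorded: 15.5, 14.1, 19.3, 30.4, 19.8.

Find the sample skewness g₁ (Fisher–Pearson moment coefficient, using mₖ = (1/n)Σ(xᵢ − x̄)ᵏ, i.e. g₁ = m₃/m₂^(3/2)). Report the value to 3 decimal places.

x̄ = (15.5 + 14.1 + 19.3 + 30.4 + 19.8) / 5 = 19.8200
deviations (xᵢ − x̄): -4.3200, -5.7200, -0.5200, 10.5800, -0.0200
Σ(xᵢ − x̄)² = 163.5880 ⇒ m₂ = 163.5880/5 = 32.71760
Σ(xᵢ − x̄)³ = 916.3757 ⇒ m₃ = 916.3757/5 = 183.27514
m₂^(3/2) = 32.71760^(1.5) = 187.14238
g₁ = m₃ / m₂^(3/2) = 183.27514 / 187.14238 ≈ 0.979

0.979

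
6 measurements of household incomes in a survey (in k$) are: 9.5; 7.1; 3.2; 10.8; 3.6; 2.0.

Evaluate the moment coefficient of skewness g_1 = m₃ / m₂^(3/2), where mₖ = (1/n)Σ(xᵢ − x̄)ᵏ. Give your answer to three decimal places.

x̄ = (9.5 + 7.1 + 3.2 + 10.8 + 3.6 + 2.0) / 6 = 6.0333
deviations (xᵢ − x̄): 3.4667, 1.0667, -2.8333, 4.7667, -2.4333, -4.0333
Σ(xᵢ − x̄)² = 66.0933 ⇒ m₂ = 66.0933/6 = 11.01556
Σ(xᵢ − x̄)³ = 48.4124 ⇒ m₃ = 48.4124/6 = 8.06874
m₂^(3/2) = 11.01556^(1.5) = 36.56029
g_1 = m₃ / m₂^(3/2) = 8.06874 / 36.56029 ≈ 0.221

0.221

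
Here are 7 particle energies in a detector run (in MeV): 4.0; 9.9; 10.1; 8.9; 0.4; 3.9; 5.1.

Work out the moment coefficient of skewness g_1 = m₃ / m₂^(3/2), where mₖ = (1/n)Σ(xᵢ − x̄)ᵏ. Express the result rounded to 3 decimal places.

x̄ = (4.0 + 9.9 + 10.1 + 8.9 + 0.4 + 3.9 + 5.1) / 7 = 6.0429
deviations (xᵢ − x̄): -2.0429, 3.8571, 4.0571, 2.8571, -5.6429, -2.1429, -0.9429
Σ(xᵢ − x̄)² = 80.9971 ⇒ m₂ = 80.9971/7 = 11.57102
Σ(xᵢ − x̄)³ = -51.3915 ⇒ m₃ = -51.3915/7 = -7.34164
m₂^(3/2) = 11.57102^(1.5) = 39.36022
g_1 = m₃ / m₂^(3/2) = -7.34164 / 39.36022 ≈ -0.187

-0.187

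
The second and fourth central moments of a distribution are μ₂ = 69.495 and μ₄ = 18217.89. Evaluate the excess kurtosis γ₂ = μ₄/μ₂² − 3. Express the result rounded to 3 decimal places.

0.772

μ₂² = 69.495² = 4829.55503
μ₄/μ₂² = 18217.89 / 4829.55503 = 3.77217
γ₂ = 3.77217 − 3 ≈ 0.772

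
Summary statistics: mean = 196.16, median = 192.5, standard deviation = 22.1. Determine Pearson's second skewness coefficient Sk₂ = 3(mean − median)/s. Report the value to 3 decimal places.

0.497

Sk₂ = 3(196.16 − 192.5) / 22.1 = 3 × 3.6600 / 22.1
    = 10.9800 / 22.1 ≈ 0.497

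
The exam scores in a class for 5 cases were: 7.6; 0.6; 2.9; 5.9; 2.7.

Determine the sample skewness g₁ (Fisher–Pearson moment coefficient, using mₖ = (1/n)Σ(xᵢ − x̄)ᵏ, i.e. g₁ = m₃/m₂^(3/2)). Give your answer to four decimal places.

0.2106

x̄ = (7.6 + 0.6 + 2.9 + 5.9 + 2.7) / 5 = 3.9400
deviations (xᵢ − x̄): 3.6600, -3.3400, -1.0400, 1.9600, -1.2400
Σ(xᵢ − x̄)² = 31.0120 ⇒ m₂ = 31.0120/5 = 6.20240
Σ(xᵢ − x̄)³ = 16.2662 ⇒ m₃ = 16.2662/5 = 3.25325
m₂^(3/2) = 6.20240^(1.5) = 15.44684
g₁ = m₃ / m₂^(3/2) = 3.25325 / 15.44684 ≈ 0.2106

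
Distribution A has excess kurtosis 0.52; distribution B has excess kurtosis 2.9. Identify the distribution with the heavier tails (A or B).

B

Higher excess kurtosis ⇒ heavier tails relative to the normal distribution.
0.52 vs 2.9: the larger is 2.9, so B has heavier tails.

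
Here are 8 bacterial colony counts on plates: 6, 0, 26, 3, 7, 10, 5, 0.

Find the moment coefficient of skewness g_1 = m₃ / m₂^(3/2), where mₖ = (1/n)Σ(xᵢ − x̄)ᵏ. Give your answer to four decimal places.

1.5553

x̄ = (6 + 0 + 26 + 3 + 7 + 10 + 5 + 0) / 8 = 7.1250
deviations (xᵢ − x̄): -1.1250, -7.1250, 18.8750, -4.1250, -0.1250, 2.8750, -2.1250, -7.1250
Σ(xᵢ − x̄)² = 488.8750 ⇒ m₂ = 488.8750/8 = 61.10938
Σ(xᵢ − x̄)³ = 5943.6563 ⇒ m₃ = 5943.6563/8 = 742.95703
m₂^(3/2) = 61.10938^(1.5) = 477.70717
g_1 = m₃ / m₂^(3/2) = 742.95703 / 477.70717 ≈ 1.5553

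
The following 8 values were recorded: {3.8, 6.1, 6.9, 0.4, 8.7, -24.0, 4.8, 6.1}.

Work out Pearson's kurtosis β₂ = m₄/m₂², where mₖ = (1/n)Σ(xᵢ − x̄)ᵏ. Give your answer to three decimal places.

5.548

x̄ = 1.6000
Σ(xᵢ − x̄)² = 790.8800 ⇒ m₂ = 98.86000
Σ(xᵢ − x̄)⁴ = 433777.4276 ⇒ m₄ = 54222.17845
m₂² = 9773.29960
β₂ = m₄/m₂² = 54222.17845 / 9773.29960 ≈ 5.548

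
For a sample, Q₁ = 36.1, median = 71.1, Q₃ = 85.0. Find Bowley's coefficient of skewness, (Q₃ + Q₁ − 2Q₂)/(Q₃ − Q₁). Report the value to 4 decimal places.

numerator: Q₃ + Q₁ − 2Q₂ = 85.0 + 36.1 − 2×71.1 = -21.1000
denominator: Q₃ − Q₁ = 85.0 − 36.1 = 48.9000
Bowley skewness = -21.1000 / 48.9000 ≈ -0.4315

-0.4315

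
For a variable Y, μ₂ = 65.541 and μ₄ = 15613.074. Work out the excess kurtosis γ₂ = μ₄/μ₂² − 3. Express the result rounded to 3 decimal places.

μ₂² = 65.541² = 4295.62268
μ₄/μ₂² = 15613.074 / 4295.62268 = 3.63465
γ₂ = 3.63465 − 3 ≈ 0.635

0.635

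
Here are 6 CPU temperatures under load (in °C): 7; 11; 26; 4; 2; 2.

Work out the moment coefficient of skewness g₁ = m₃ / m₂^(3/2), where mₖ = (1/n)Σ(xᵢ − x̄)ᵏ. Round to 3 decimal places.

1.290

x̄ = (7 + 11 + 26 + 4 + 2 + 2) / 6 = 8.6667
deviations (xᵢ − x̄): -1.6667, 2.3333, 17.3333, -4.6667, -6.6667, -6.6667
Σ(xᵢ − x̄)² = 419.3333 ⇒ m₂ = 419.3333/6 = 69.88889
Σ(xᵢ − x̄)³ = 4521.5556 ⇒ m₃ = 4521.5556/6 = 753.59259
m₂^(3/2) = 69.88889^(1.5) = 584.26814
g₁ = m₃ / m₂^(3/2) = 753.59259 / 584.26814 ≈ 1.290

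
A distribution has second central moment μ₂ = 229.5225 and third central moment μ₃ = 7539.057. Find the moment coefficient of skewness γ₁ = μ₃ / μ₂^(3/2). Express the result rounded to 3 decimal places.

σ = √μ₂ = √229.5225 = 15.15000
σ³ = μ₂^(3/2) = 3477.26588
γ₁ = μ₃/σ³ = 7539.057 / 3477.26588 ≈ 2.168

2.168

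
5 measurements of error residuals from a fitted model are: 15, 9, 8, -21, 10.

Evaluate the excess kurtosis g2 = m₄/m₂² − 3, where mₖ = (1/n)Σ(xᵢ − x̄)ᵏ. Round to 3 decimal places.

0.093

x̄ = 4.2000
Σ(xᵢ − x̄)² = 822.8000 ⇒ m₂ = 164.56000
Σ(xᵢ − x̄)⁴ = 418751.6960 ⇒ m₄ = 83750.33920
m₂² = 27079.99360
g2 = m₄/m₂² − 3 = 3.09270 − 3 ≈ 0.093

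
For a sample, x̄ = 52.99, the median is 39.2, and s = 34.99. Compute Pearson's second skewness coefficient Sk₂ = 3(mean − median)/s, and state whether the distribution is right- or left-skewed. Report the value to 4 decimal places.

Sk₂ = 3(52.99 − 39.2) / 34.99 = 3 × 13.7900 / 34.99
    = 41.3700 / 34.99 ≈ 1.1823
Sk₂ > 0 ⇒ mean > median ⇒ right-skewed (positive skew).

1.1823, right-skewed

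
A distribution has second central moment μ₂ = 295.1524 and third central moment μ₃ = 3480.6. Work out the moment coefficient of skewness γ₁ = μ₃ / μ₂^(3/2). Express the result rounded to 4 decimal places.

0.6864

σ = √μ₂ = √295.1524 = 17.18000
σ³ = μ₂^(3/2) = 5070.71823
γ₁ = μ₃/σ³ = 3480.6 / 5070.71823 ≈ 0.6864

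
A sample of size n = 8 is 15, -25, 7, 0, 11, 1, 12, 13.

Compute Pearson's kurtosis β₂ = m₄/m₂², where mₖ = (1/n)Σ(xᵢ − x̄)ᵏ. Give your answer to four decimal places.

4.2823

x̄ = 4.2500
Σ(xᵢ − x̄)² = 1189.5000 ⇒ m₂ = 148.68750
Σ(xᵢ − x̄)⁴ = 757382.1563 ⇒ m₄ = 94672.76953
m₂² = 22107.97266
β₂ = m₄/m₂² = 94672.76953 / 22107.97266 ≈ 4.2823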